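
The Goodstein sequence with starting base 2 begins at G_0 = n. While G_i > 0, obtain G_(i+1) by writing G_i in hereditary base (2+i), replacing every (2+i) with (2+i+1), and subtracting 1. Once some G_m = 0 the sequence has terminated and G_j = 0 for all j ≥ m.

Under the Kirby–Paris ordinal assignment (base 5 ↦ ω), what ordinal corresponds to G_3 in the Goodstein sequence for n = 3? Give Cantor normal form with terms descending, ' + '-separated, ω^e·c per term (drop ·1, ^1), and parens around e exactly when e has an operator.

3 —HB2→ 2 + 1 —bump→ 3 + 1 = 4 —(−1)→ 3
3 —HB3→ 3 —bump→ 4 = 4 —(−1)→ 3
3 —HB4→ 3 —bump→ 3 = 3 —(−1)→ 2

2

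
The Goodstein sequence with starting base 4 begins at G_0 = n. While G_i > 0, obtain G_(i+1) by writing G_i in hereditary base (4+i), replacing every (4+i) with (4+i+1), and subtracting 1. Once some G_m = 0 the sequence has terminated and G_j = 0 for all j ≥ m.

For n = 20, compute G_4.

65

G_0 = 20. HB_4(20) = 4^2 + 4. Bump = 30. G_1 = 29.
G_1 = 29. HB_5(29) = 5^2 + 4. Bump = 40. G_2 = 39.
G_2 = 39. HB_6(39) = 6^2 + 3. Bump = 52. G_3 = 51.
G_3 = 51. HB_7(51) = 7^2 + 2. Bump = 66. G_4 = 65.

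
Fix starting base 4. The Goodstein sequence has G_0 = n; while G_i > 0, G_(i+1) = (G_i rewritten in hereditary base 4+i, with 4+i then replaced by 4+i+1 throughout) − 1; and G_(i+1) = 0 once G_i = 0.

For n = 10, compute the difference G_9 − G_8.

0

10 —HB4→ 2·4 + 2 —bump→ 2·5 + 2 = 12 —(−1)→ 11
11 —HB5→ 2·5 + 1 —bump→ 2·6 + 1 = 13 —(−1)→ 12
12 —HB6→ 2·6 —bump→ 2·7 = 14 —(−1)→ 13
13 —HB7→ 7 + 6 —bump→ 8 + 6 = 14 —(−1)→ 13
13 —HB8→ 8 + 5 —bump→ 9 + 5 = 14 —(−1)→ 13
13 —HB9→ 9 + 4 —bump→ 10 + 4 = 14 —(−1)→ 13
13 —HB10→ 10 + 3 —bump→ 11 + 3 = 14 —(−1)→ 13
13 —HB11→ 11 + 2 —bump→ 12 + 2 = 14 —(−1)→ 13
13 —HB12→ 12 + 1 —bump→ 13 + 1 = 14 —(−1)→ 13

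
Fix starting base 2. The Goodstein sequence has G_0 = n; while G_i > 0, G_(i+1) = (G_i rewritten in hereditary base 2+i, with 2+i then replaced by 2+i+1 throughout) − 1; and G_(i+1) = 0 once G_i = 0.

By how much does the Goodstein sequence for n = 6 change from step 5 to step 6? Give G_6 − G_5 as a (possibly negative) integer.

[0] 6 ≡ 2^2 + 2 (base 2). Lift 3: 30. −1: 29.
[1] 29 ≡ 3^3 + 2 (base 3). Lift 4: 258. −1: 257.
[2] 257 ≡ 4^4 + 1 (base 4). Lift 5: 3126. −1: 3125.
[3] 3125 ≡ 5^5 (base 5). Lift 6: 46656. −1: 46655.
[4] 46655 ≡ 5·6^5 + 5·6^4 + 5·6^3 + 5·6^2 + 5·6 + 5 (base 6). Lift 7: 98040. −1: 98039.
[5] 98039 ≡ 5·7^5 + 5·7^4 + 5·7^3 + 5·7^2 + 5·7 + 4 (base 7). Lift 8: 187244. −1: 187243.

89204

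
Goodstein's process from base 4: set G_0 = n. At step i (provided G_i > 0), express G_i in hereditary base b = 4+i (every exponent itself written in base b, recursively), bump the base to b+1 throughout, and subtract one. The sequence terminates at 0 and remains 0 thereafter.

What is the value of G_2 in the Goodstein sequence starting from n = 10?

12

G_0=10  [base 4] 2·4 + 2  →[4↦5]→  2·5 + 2 = 12  −1 ⇒ G_1=11
G_1=11  [base 5] 2·5 + 1  →[5↦6]→  2·6 + 1 = 13  −1 ⇒ G_2=12
G_2=12  [base 6] 2·6  →[6↦7]→  2·7 = 14  −1 ⇒ G_3=13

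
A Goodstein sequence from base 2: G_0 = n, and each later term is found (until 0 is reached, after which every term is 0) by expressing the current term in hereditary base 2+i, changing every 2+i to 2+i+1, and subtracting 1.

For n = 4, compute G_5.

109

base 2: 4 = 2^2; at 3: 3^3 = 27; next = 26
base 3: 26 = 2·3^2 + 2·3 + 2; at 4: 2·4^2 + 2·4 + 2 = 42; next = 41
base 4: 41 = 2·4^2 + 2·4 + 1; at 5: 2·5^2 + 2·5 + 1 = 61; next = 60
base 5: 60 = 2·5^2 + 2·5; at 6: 2·6^2 + 2·6 = 84; next = 83
base 6: 83 = 2·6^2 + 6 + 5; at 7: 2·7^2 + 7 + 5 = 110; next = 109
base 7: 109 = 2·7^2 + 7 + 4; at 8: 2·8^2 + 8 + 4 = 140; next = 139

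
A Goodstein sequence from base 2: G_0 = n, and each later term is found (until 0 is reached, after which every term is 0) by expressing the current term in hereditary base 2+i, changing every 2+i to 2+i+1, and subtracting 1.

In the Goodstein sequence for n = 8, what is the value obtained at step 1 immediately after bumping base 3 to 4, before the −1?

554

i=0: 8 = 2^(2 + 1) (b=2); 2→3: 3^(3 + 1) = 81; 81−1 = 80
i=1: 80 = 2·3^3 + 2·3^2 + 2·3 + 2 (b=3); 3→4: 2·4^4 + 2·4^2 + 2·4 + 2 = 554; 554−1 = 553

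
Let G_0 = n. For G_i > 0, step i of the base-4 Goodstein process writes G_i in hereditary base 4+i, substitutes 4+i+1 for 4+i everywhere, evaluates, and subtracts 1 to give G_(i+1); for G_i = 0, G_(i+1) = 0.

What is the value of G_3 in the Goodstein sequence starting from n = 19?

base 4: 19 = 4^2 + 3; at 5: 5^2 + 3 = 28; next = 27
base 5: 27 = 5^2 + 2; at 6: 6^2 + 2 = 38; next = 37
base 6: 37 = 6^2 + 1; at 7: 7^2 + 1 = 50; next = 49
base 7: 49 = 7^2; at 8: 8^2 = 64; next = 63

49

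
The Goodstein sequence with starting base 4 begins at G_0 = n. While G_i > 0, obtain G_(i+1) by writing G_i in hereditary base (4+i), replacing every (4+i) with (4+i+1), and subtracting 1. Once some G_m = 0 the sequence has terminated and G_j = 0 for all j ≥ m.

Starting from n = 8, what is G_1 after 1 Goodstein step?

G_0=8  [base 4] 2·4  →[4↦5]→  2·5 = 10  −1 ⇒ G_1=9
G_1=9  [base 5] 5 + 4  →[5↦6]→  6 + 4 = 10  −1 ⇒ G_2=9

9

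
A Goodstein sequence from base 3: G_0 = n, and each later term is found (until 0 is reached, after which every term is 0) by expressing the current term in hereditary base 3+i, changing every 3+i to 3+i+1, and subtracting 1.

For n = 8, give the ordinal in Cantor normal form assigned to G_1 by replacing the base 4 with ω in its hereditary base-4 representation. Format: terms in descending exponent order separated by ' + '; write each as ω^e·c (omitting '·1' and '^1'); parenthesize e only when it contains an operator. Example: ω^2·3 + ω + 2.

step 0: 8 = 2·3 + 2; sub 4 for 3: 2·4 + 2; = 10; G_1 = 10−1 = 9
step 1: 9 = 2·4 + 1; sub 5 for 4: 2·5 + 1; = 11; G_2 = 11−1 = 10

ω·2 + 1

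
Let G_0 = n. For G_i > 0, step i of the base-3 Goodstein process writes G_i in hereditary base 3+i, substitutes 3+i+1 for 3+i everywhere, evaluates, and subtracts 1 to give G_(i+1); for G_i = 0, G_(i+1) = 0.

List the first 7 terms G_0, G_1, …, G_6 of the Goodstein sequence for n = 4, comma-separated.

step 0: 4 = 3 + 1; sub 4 for 3: 4 + 1; = 5; G_1 = 5−1 = 4
step 1: 4 = 4; sub 5 for 4: 5; = 5; G_2 = 5−1 = 4
step 2: 4 = 4; sub 6 for 5: 4; = 4; G_3 = 4−1 = 3
step 3: 3 = 3; sub 7 for 6: 3; = 3; G_4 = 3−1 = 2
step 4: 2 = 2; sub 8 for 7: 2; = 2; G_5 = 2−1 = 1
step 5: 1 = 1; sub 9 for 8: 1; = 1; G_6 = 1−1 = 0

4, 4, 4, 3, 2, 1, 0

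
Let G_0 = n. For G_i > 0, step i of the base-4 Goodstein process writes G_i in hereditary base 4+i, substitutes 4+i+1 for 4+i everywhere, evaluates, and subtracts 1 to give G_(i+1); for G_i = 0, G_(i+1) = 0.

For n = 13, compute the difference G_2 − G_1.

i=0: 13 = 3·4 + 1 (b=4); 4→5: 3·5 + 1 = 16; 16−1 = 15
i=1: 15 = 3·5 (b=5); 5→6: 3·6 = 18; 18−1 = 17

2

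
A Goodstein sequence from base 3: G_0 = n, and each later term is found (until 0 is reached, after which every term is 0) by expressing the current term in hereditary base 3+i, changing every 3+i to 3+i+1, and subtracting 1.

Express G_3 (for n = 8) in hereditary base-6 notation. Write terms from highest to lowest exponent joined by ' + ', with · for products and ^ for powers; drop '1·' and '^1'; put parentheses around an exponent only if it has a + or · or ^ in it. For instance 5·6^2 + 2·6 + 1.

step 0: 8 = 2·3 + 2; sub 4 for 3: 2·4 + 2; = 10; G_1 = 10−1 = 9
step 1: 9 = 2·4 + 1; sub 5 for 4: 2·5 + 1; = 11; G_2 = 11−1 = 10
step 2: 10 = 2·5; sub 6 for 5: 2·6; = 12; G_3 = 12−1 = 11

6 + 5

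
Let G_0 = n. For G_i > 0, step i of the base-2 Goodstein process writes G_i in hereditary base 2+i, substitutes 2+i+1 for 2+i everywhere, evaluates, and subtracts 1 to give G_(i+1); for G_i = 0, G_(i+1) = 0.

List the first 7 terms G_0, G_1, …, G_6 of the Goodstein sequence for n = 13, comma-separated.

13 —HB2→ 2^(2 + 1) + 2^2 + 1 —bump→ 3^(3 + 1) + 3^3 + 1 = 109 —(−1)→ 108
108 —HB3→ 3^(3 + 1) + 3^3 —bump→ 4^(4 + 1) + 4^4 = 1280 —(−1)→ 1279
1279 —HB4→ 4^(4 + 1) + 3·4^3 + 3·4^2 + 3·4 + 3 —bump→ 5^(5 + 1) + 3·5^3 + 3·5^2 + 3·5 + 3 = 16093 —(−1)→ 16092
16092 —HB5→ 5^(5 + 1) + 3·5^3 + 3·5^2 + 3·5 + 2 —bump→ 6^(6 + 1) + 3·6^3 + 3·6^2 + 3·6 + 2 = 280712 —(−1)→ 280711
280711 —HB6→ 6^(6 + 1) + 3·6^3 + 3·6^2 + 3·6 + 1 —bump→ 7^(7 + 1) + 3·7^3 + 3·7^2 + 3·7 + 1 = 5765999 —(−1)→ 5765998
5765998 —HB7→ 7^(7 + 1) + 3·7^3 + 3·7^2 + 3·7 —bump→ 8^(8 + 1) + 3·8^3 + 3·8^2 + 3·8 = 134219480 —(−1)→ 134219479

13, 108, 1279, 16092, 280711, 5765998, 134219479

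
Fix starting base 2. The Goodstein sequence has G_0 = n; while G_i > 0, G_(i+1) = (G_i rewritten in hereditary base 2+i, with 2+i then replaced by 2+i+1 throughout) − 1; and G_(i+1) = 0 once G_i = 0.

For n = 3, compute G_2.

3

G_0 = 3. HB_2(3) = 2 + 1. Bump = 4. G_1 = 3.
G_1 = 3. HB_3(3) = 3. Bump = 4. G_2 = 3.
G_2 = 3. HB_4(3) = 3. Bump = 3. G_3 = 2.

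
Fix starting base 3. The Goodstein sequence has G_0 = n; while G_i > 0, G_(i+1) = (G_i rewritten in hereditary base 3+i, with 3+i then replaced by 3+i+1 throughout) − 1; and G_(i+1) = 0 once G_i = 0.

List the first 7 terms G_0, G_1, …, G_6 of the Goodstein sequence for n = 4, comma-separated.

G_0=4  [base 3] 3 + 1  →[3↦4]→  4 + 1 = 5  −1 ⇒ G_1=4
G_1=4  [base 4] 4  →[4↦5]→  5 = 5  −1 ⇒ G_2=4
G_2=4  [base 5] 4  →[5↦6]→  4 = 4  −1 ⇒ G_3=3
G_3=3  [base 6] 3  →[6↦7]→  3 = 3  −1 ⇒ G_4=2
G_4=2  [base 7] 2  →[7↦8]→  2 = 2  −1 ⇒ G_5=1
G_5=1  [base 8] 1  →[8↦9]→  1 = 1  −1 ⇒ G_6=0

4, 4, 4, 3, 2, 1, 0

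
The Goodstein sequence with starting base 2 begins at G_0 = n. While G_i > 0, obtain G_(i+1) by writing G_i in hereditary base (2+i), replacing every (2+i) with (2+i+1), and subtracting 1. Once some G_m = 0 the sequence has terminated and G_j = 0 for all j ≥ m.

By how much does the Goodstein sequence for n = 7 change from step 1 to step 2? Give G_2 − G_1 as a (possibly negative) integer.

229

[0] 7 ≡ 2^2 + 2 + 1 (base 2). Lift 3: 31. −1: 30.
[1] 30 ≡ 3^3 + 3 (base 3). Lift 4: 260. −1: 259.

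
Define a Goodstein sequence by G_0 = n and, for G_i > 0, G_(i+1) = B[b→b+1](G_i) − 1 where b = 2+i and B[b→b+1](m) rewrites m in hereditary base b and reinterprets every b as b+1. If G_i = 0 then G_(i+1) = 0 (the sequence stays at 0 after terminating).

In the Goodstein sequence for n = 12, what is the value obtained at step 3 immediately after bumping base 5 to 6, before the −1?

G_0=12  [base 2] 2^(2 + 1) + 2^2  →[2↦3]→  3^(3 + 1) + 3^3 = 108  −1 ⇒ G_1=107
G_1=107  [base 3] 3^(3 + 1) + 2·3^2 + 2·3 + 2  →[3↦4]→  4^(4 + 1) + 2·4^2 + 2·4 + 2 = 1066  −1 ⇒ G_2=1065
G_2=1065  [base 4] 4^(4 + 1) + 2·4^2 + 2·4 + 1  →[4↦5]→  5^(5 + 1) + 2·5^2 + 2·5 + 1 = 15686  −1 ⇒ G_3=15685
G_3=15685  [base 5] 5^(5 + 1) + 2·5^2 + 2·5  →[5↦6]→  6^(6 + 1) + 2·6^2 + 2·6 = 280020  −1 ⇒ G_4=280019

280020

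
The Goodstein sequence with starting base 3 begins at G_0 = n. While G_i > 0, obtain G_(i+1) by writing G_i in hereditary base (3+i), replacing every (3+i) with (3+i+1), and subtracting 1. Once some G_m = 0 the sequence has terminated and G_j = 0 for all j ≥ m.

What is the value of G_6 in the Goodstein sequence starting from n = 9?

24

(0) 9|_3 = 3^2 ↦ 4^2|_4 = 16 ⇒ 15
(1) 15|_4 = 3·4 + 3 ↦ 3·5 + 3|_5 = 18 ⇒ 17
(2) 17|_5 = 3·5 + 2 ↦ 3·6 + 2|_6 = 20 ⇒ 19
(3) 19|_6 = 3·6 + 1 ↦ 3·7 + 1|_7 = 22 ⇒ 21
(4) 21|_7 = 3·7 ↦ 3·8|_8 = 24 ⇒ 23
(5) 23|_8 = 2·8 + 7 ↦ 2·9 + 7|_9 = 25 ⇒ 24
(6) 24|_9 = 2·9 + 6 ↦ 2·10 + 6|_10 = 26 ⇒ 25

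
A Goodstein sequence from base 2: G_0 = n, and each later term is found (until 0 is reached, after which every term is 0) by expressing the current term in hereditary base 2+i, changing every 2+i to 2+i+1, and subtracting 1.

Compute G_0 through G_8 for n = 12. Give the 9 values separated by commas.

G_0 = 12. HB_2(12) = 2^(2 + 1) + 2^2. Bump = 108. G_1 = 107.
G_1 = 107. HB_3(107) = 3^(3 + 1) + 2·3^2 + 2·3 + 2. Bump = 1066. G_2 = 1065.
G_2 = 1065. HB_4(1065) = 4^(4 + 1) + 2·4^2 + 2·4 + 1. Bump = 15686. G_3 = 15685.
G_3 = 15685. HB_5(15685) = 5^(5 + 1) + 2·5^2 + 2·5. Bump = 280020. G_4 = 280019.
G_4 = 280019. HB_6(280019) = 6^(6 + 1) + 2·6^2 + 6 + 5. Bump = 5764911. G_5 = 5764910.
G_5 = 5764910. HB_7(5764910) = 7^(7 + 1) + 2·7^2 + 7 + 4. Bump = 134217868. G_6 = 134217867.
G_6 = 134217867. HB_8(134217867) = 8^(8 + 1) + 2·8^2 + 8 + 3. Bump = 3486784575. G_7 = 3486784574.
G_7 = 3486784574. HB_9(3486784574) = 9^(9 + 1) + 2·9^2 + 9 + 2. Bump = 100000000212. G_8 = 100000000211.

12, 107, 1065, 15685, 280019, 5764910, 134217867, 3486784574, 100000000211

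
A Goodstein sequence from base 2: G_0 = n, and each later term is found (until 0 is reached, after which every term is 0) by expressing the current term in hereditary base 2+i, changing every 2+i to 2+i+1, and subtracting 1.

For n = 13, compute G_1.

[0] 13 ≡ 2^(2 + 1) + 2^2 + 1 (base 2). Lift 3: 109. −1: 108.
[1] 108 ≡ 3^(3 + 1) + 3^3 (base 3). Lift 4: 1280. −1: 1279.

108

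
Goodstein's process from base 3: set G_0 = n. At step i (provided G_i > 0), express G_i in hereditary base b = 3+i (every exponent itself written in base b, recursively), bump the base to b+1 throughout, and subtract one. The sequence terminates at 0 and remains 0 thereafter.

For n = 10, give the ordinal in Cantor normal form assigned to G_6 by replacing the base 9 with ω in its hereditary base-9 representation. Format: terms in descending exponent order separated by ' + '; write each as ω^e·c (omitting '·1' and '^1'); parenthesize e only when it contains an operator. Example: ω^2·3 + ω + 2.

[0] 10 ≡ 3^2 + 1 (base 3). Lift 4: 17. −1: 16.
[1] 16 ≡ 4^2 (base 4). Lift 5: 25. −1: 24.
[2] 24 ≡ 4·5 + 4 (base 5). Lift 6: 28. −1: 27.
[3] 27 ≡ 4·6 + 3 (base 6). Lift 7: 31. −1: 30.
[4] 30 ≡ 4·7 + 2 (base 7). Lift 8: 34. −1: 33.
[5] 33 ≡ 4·8 + 1 (base 8). Lift 9: 37. −1: 36.

ω·4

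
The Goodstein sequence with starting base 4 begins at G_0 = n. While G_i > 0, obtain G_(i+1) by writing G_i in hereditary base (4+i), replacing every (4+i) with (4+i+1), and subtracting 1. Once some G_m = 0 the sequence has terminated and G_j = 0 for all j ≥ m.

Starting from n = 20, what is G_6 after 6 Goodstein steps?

G_0=20  [base 4] 4^2 + 4  →[4↦5]→  5^2 + 5 = 30  −1 ⇒ G_1=29
G_1=29  [base 5] 5^2 + 4  →[5↦6]→  6^2 + 4 = 40  −1 ⇒ G_2=39
G_2=39  [base 6] 6^2 + 3  →[6↦7]→  7^2 + 3 = 52  −1 ⇒ G_3=51
G_3=51  [base 7] 7^2 + 2  →[7↦8]→  8^2 + 2 = 66  −1 ⇒ G_4=65
G_4=65  [base 8] 8^2 + 1  →[8↦9]→  9^2 + 1 = 82  −1 ⇒ G_5=81
G_5=81  [base 9] 9^2  →[9↦10]→  10^2 = 100  −1 ⇒ G_6=99

99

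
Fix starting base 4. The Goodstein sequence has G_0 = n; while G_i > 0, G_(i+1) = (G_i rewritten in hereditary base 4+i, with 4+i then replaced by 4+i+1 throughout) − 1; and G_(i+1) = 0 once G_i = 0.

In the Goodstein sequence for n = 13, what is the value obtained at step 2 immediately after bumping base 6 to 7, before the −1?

19

step 0: 13 = 3·4 + 1; sub 5 for 4: 3·5 + 1; = 16; G_1 = 16−1 = 15
step 1: 15 = 3·5; sub 6 for 5: 3·6; = 18; G_2 = 18−1 = 17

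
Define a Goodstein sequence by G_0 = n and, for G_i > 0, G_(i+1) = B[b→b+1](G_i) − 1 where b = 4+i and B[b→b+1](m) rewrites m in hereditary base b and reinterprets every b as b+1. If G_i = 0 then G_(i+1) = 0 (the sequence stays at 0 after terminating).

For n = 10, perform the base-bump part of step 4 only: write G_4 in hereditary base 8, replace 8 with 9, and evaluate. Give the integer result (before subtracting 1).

14

G_0 = 10. HB_4(10) = 2·4 + 2. Bump = 12. G_1 = 11.
G_1 = 11. HB_5(11) = 2·5 + 1. Bump = 13. G_2 = 12.
G_2 = 12. HB_6(12) = 2·6. Bump = 14. G_3 = 13.
G_3 = 13. HB_7(13) = 7 + 6. Bump = 14. G_4 = 13.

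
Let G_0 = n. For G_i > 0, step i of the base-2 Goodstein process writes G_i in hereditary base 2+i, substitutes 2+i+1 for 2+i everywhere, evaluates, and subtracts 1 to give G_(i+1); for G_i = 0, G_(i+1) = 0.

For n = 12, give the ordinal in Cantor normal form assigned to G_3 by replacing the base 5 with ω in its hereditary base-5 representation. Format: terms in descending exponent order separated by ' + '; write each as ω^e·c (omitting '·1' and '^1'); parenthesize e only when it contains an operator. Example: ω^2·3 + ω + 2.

ω^(ω + 1) + ω^2·2 + ω·2

(0) 12|_2 = 2^(2 + 1) + 2^2 ↦ 3^(3 + 1) + 3^3|_3 = 108 ⇒ 107
(1) 107|_3 = 3^(3 + 1) + 2·3^2 + 2·3 + 2 ↦ 4^(4 + 1) + 2·4^2 + 2·4 + 2|_4 = 1066 ⇒ 1065
(2) 1065|_4 = 4^(4 + 1) + 2·4^2 + 2·4 + 1 ↦ 5^(5 + 1) + 2·5^2 + 2·5 + 1|_5 = 15686 ⇒ 15685
(3) 15685|_5 = 5^(5 + 1) + 2·5^2 + 2·5 ↦ 6^(6 + 1) + 2·6^2 + 2·6|_6 = 280020 ⇒ 280019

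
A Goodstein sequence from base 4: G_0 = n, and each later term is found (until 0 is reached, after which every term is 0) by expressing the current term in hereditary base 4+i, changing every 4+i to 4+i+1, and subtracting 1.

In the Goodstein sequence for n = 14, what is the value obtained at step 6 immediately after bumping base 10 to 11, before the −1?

25

(0) 14|_4 = 3·4 + 2 ↦ 3·5 + 2|_5 = 17 ⇒ 16
(1) 16|_5 = 3·5 + 1 ↦ 3·6 + 1|_6 = 19 ⇒ 18
(2) 18|_6 = 3·6 ↦ 3·7|_7 = 21 ⇒ 20
(3) 20|_7 = 2·7 + 6 ↦ 2·8 + 6|_8 = 22 ⇒ 21
(4) 21|_8 = 2·8 + 5 ↦ 2·9 + 5|_9 = 23 ⇒ 22
(5) 22|_9 = 2·9 + 4 ↦ 2·10 + 4|_10 = 24 ⇒ 23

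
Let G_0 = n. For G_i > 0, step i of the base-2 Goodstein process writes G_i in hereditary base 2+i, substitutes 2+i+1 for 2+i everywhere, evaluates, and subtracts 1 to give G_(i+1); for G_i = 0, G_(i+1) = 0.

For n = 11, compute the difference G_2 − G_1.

943

[0] 11 ≡ 2^(2 + 1) + 2 + 1 (base 2). Lift 3: 85. −1: 84.
[1] 84 ≡ 3^(3 + 1) + 3 (base 3). Lift 4: 1028. −1: 1027.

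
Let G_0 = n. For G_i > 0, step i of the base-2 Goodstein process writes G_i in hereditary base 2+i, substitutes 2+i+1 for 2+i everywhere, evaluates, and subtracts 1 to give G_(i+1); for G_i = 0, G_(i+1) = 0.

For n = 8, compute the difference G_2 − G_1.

8 —HB2→ 2^(2 + 1) —bump→ 3^(3 + 1) = 81 —(−1)→ 80
80 —HB3→ 2·3^3 + 2·3^2 + 2·3 + 2 —bump→ 2·4^4 + 2·4^2 + 2·4 + 2 = 554 —(−1)→ 553

473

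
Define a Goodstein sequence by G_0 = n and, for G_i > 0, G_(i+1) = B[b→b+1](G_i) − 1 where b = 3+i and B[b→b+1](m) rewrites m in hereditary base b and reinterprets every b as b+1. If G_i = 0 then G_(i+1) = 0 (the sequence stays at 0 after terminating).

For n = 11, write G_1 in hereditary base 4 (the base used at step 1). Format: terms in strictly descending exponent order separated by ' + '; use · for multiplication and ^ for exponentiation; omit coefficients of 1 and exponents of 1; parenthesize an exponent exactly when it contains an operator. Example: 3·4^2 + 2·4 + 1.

step 0: 11 = 3^2 + 2; sub 4 for 3: 4^2 + 2; = 18; G_1 = 18−1 = 17
step 1: 17 = 4^2 + 1; sub 5 for 4: 5^2 + 1; = 26; G_2 = 26−1 = 25

4^2 + 1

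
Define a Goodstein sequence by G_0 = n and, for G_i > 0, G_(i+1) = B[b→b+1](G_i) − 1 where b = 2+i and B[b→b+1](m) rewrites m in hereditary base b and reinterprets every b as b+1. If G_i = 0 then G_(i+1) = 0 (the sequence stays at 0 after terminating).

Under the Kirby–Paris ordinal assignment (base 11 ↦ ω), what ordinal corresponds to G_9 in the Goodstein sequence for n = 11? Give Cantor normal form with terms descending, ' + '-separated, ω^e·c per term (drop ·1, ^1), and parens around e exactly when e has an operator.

ω^ω·7 + ω^7·7 + ω^6·7 + ω^5·7 + ω^4·7 + ω^3·7 + ω^2·7 + ω·7 + 4

[0] 11 ≡ 2^(2 + 1) + 2 + 1 (base 2). Lift 3: 85. −1: 84.
[1] 84 ≡ 3^(3 + 1) + 3 (base 3). Lift 4: 1028. −1: 1027.
[2] 1027 ≡ 4^(4 + 1) + 3 (base 4). Lift 5: 15628. −1: 15627.
[3] 15627 ≡ 5^(5 + 1) + 2 (base 5). Lift 6: 279938. −1: 279937.
[4] 279937 ≡ 6^(6 + 1) + 1 (base 6). Lift 7: 5764802. −1: 5764801.
[5] 5764801 ≡ 7^(7 + 1) (base 7). Lift 8: 134217728. −1: 134217727.
[6] 134217727 ≡ 7·8^8 + 7·8^7 + 7·8^6 + 7·8^5 + 7·8^4 + 7·8^3 + 7·8^2 + 7·8 + 7 (base 8). Lift 9: 2749609303. −1: 2749609302.
[7] 2749609302 ≡ 7·9^9 + 7·9^7 + 7·9^6 + 7·9^5 + 7·9^4 + 7·9^3 + 7·9^2 + 7·9 + 6 (base 9). Lift 10: 70077777776. −1: 70077777775.
[8] 70077777775 ≡ 7·10^10 + 7·10^7 + 7·10^6 + 7·10^5 + 7·10^4 + 7·10^3 + 7·10^2 + 7·10 + 5 (base 10). Lift 11: 1997331745491. −1: 1997331745490.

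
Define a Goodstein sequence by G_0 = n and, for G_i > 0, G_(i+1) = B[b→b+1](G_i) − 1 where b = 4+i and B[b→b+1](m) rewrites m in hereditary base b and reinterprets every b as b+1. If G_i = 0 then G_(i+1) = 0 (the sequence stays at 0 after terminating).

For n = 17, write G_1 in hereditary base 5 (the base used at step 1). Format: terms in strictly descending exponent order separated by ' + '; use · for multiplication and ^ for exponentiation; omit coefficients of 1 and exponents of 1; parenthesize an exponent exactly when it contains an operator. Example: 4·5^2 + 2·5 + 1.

5^2

(0) 17|_4 = 4^2 + 1 ↦ 5^2 + 1|_5 = 26 ⇒ 25
(1) 25|_5 = 5^2 ↦ 6^2|_6 = 36 ⇒ 35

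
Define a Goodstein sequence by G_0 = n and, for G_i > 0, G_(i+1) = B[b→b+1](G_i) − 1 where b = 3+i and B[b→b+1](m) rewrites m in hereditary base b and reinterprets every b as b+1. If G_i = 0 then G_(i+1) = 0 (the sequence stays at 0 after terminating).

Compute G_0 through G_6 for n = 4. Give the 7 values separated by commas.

i=0: 4 = 3 + 1 (b=3); 3→4: 4 + 1 = 5; 5−1 = 4
i=1: 4 = 4 (b=4); 4→5: 5 = 5; 5−1 = 4
i=2: 4 = 4 (b=5); 5→6: 4 = 4; 4−1 = 3
i=3: 3 = 3 (b=6); 6→7: 3 = 3; 3−1 = 2
i=4: 2 = 2 (b=7); 7→8: 2 = 2; 2−1 = 1
i=5: 1 = 1 (b=8); 8→9: 1 = 1; 1−1 = 0

4, 4, 4, 3, 2, 1, 0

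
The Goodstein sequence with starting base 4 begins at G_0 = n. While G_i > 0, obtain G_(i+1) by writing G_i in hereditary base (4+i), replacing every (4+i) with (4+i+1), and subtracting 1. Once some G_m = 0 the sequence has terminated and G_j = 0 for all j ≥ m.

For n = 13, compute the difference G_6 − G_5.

G_0 = 13. HB_4(13) = 3·4 + 1. Bump = 16. G_1 = 15.
G_1 = 15. HB_5(15) = 3·5. Bump = 18. G_2 = 17.
G_2 = 17. HB_6(17) = 2·6 + 5. Bump = 19. G_3 = 18.
G_3 = 18. HB_7(18) = 2·7 + 4. Bump = 20. G_4 = 19.
G_4 = 19. HB_8(19) = 2·8 + 3. Bump = 21. G_5 = 20.
G_5 = 20. HB_9(20) = 2·9 + 2. Bump = 22. G_6 = 21.

1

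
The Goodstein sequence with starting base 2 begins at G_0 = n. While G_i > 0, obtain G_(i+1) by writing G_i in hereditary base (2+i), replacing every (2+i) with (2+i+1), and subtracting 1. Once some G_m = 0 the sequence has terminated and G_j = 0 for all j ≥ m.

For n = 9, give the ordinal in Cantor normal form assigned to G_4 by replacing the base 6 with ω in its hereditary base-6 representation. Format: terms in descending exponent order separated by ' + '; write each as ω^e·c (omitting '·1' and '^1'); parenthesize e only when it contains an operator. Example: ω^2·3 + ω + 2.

base 2: 9 = 2^(2 + 1) + 1; at 3: 3^(3 + 1) + 1 = 82; next = 81
base 3: 81 = 3^(3 + 1); at 4: 4^(4 + 1) = 1024; next = 1023
base 4: 1023 = 3·4^4 + 3·4^3 + 3·4^2 + 3·4 + 3; at 5: 3·5^5 + 3·5^3 + 3·5^2 + 3·5 + 3 = 9843; next = 9842
base 5: 9842 = 3·5^5 + 3·5^3 + 3·5^2 + 3·5 + 2; at 6: 3·6^6 + 3·6^3 + 3·6^2 + 3·6 + 2 = 140744; next = 140743
base 6: 140743 = 3·6^6 + 3·6^3 + 3·6^2 + 3·6 + 1; at 7: 3·7^7 + 3·7^3 + 3·7^2 + 3·7 + 1 = 2471827; next = 2471826

ω^ω·3 + ω^3·3 + ω^2·3 + ω·3 + 1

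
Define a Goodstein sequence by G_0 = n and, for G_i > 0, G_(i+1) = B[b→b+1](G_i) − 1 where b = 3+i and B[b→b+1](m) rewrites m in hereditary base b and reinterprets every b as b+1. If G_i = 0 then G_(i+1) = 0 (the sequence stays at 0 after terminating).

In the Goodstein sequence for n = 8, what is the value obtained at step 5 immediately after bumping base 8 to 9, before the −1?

8 —HB3→ 2·3 + 2 —bump→ 2·4 + 2 = 10 —(−1)→ 9
9 —HB4→ 2·4 + 1 —bump→ 2·5 + 1 = 11 —(−1)→ 10
10 —HB5→ 2·5 —bump→ 2·6 = 12 —(−1)→ 11
11 —HB6→ 6 + 5 —bump→ 7 + 5 = 12 —(−1)→ 11
11 —HB7→ 7 + 4 —bump→ 8 + 4 = 12 —(−1)→ 11
11 —HB8→ 8 + 3 —bump→ 9 + 3 = 12 —(−1)→ 11

12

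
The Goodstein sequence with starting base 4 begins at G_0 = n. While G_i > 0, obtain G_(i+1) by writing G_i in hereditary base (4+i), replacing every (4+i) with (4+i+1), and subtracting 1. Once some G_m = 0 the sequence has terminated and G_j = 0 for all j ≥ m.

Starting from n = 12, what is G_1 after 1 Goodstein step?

12 —HB4→ 3·4 —bump→ 3·5 = 15 —(−1)→ 14
14 —HB5→ 2·5 + 4 —bump→ 2·6 + 4 = 16 —(−1)→ 15

14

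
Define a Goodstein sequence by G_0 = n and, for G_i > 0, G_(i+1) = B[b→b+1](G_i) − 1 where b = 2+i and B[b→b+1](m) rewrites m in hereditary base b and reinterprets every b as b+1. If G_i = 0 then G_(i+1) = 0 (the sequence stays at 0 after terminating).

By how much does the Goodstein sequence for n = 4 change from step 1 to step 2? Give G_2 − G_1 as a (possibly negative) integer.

(0) 4|_2 = 2^2 ↦ 3^3|_3 = 27 ⇒ 26
(1) 26|_3 = 2·3^2 + 2·3 + 2 ↦ 2·4^2 + 2·4 + 2|_4 = 42 ⇒ 41

15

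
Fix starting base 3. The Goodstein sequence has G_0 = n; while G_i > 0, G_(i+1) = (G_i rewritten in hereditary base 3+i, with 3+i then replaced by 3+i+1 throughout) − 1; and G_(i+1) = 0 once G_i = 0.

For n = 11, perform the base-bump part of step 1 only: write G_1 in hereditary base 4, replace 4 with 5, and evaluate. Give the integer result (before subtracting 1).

26

base 3: 11 = 3^2 + 2; at 4: 4^2 + 2 = 18; next = 17
base 4: 17 = 4^2 + 1; at 5: 5^2 + 1 = 26; next = 25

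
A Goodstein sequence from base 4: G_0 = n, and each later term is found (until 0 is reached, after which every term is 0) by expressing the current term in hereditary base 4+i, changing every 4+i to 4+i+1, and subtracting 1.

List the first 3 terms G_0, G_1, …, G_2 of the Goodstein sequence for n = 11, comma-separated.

(0) 11|_4 = 2·4 + 3 ↦ 2·5 + 3|_5 = 13 ⇒ 12
(1) 12|_5 = 2·5 + 2 ↦ 2·6 + 2|_6 = 14 ⇒ 13

11, 12, 13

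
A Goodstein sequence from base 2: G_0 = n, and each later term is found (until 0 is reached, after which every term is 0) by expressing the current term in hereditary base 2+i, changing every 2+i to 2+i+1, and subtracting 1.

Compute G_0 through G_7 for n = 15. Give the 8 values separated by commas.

G_0=15  [base 2] 2^(2 + 1) + 2^2 + 2 + 1  →[2↦3]→  3^(3 + 1) + 3^3 + 3 + 1 = 112  −1 ⇒ G_1=111
G_1=111  [base 3] 3^(3 + 1) + 3^3 + 3  →[3↦4]→  4^(4 + 1) + 4^4 + 4 = 1284  −1 ⇒ G_2=1283
G_2=1283  [base 4] 4^(4 + 1) + 4^4 + 3  →[4↦5]→  5^(5 + 1) + 5^5 + 3 = 18753  −1 ⇒ G_3=18752
G_3=18752  [base 5] 5^(5 + 1) + 5^5 + 2  →[5↦6]→  6^(6 + 1) + 6^6 + 2 = 326594  −1 ⇒ G_4=326593
G_4=326593  [base 6] 6^(6 + 1) + 6^6 + 1  →[6↦7]→  7^(7 + 1) + 7^7 + 1 = 6588345  −1 ⇒ G_5=6588344
G_5=6588344  [base 7] 7^(7 + 1) + 7^7  →[7↦8]→  8^(8 + 1) + 8^8 = 150994944  −1 ⇒ G_6=150994943
G_6=150994943  [base 8] 8^(8 + 1) + 7·8^7 + 7·8^6 + 7·8^5 + 7·8^4 + 7·8^3 + 7·8^2 + 7·8 + 7  →[8↦9]→  9^(9 + 1) + 7·9^7 + 7·9^6 + 7·9^5 + 7·9^4 + 7·9^3 + 7·9^2 + 7·9 + 7 = 3524450281  −1 ⇒ G_7=3524450280

15, 111, 1283, 18752, 326593, 6588344, 150994943, 3524450280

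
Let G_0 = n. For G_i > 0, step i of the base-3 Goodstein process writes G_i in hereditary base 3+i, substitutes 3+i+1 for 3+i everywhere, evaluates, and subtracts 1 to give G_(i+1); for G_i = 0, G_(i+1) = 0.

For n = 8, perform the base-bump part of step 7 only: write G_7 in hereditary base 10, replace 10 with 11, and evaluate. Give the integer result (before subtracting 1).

base 3: 8 = 2·3 + 2; at 4: 2·4 + 2 = 10; next = 9
base 4: 9 = 2·4 + 1; at 5: 2·5 + 1 = 11; next = 10
base 5: 10 = 2·5; at 6: 2·6 = 12; next = 11
base 6: 11 = 6 + 5; at 7: 7 + 5 = 12; next = 11
base 7: 11 = 7 + 4; at 8: 8 + 4 = 12; next = 11
base 8: 11 = 8 + 3; at 9: 9 + 3 = 12; next = 11
base 9: 11 = 9 + 2; at 10: 10 + 2 = 12; next = 11

12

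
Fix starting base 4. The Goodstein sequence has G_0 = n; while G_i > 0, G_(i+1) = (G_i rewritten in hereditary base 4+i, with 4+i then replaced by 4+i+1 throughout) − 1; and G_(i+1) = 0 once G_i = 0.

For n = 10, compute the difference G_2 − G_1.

1

base 4: 10 = 2·4 + 2; at 5: 2·5 + 2 = 12; next = 11
base 5: 11 = 2·5 + 1; at 6: 2·6 + 1 = 13; next = 12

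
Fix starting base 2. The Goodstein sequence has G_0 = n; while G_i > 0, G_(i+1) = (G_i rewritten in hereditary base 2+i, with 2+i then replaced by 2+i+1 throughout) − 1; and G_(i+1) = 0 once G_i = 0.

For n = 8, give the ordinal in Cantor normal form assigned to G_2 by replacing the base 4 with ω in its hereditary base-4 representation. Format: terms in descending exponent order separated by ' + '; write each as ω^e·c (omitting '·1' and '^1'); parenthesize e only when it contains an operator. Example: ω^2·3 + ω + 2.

base 2: 8 = 2^(2 + 1); at 3: 3^(3 + 1) = 81; next = 80
base 3: 80 = 2·3^3 + 2·3^2 + 2·3 + 2; at 4: 2·4^4 + 2·4^2 + 2·4 + 2 = 554; next = 553

ω^ω·2 + ω^2·2 + ω·2 + 1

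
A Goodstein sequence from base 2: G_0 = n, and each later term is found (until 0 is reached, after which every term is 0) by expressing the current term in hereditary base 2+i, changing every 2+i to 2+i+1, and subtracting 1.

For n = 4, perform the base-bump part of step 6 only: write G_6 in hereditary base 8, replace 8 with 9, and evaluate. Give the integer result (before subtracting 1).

G_0=4  [base 2] 2^2  →[2↦3]→  3^3 = 27  −1 ⇒ G_1=26
G_1=26  [base 3] 2·3^2 + 2·3 + 2  →[3↦4]→  2·4^2 + 2·4 + 2 = 42  −1 ⇒ G_2=41
G_2=41  [base 4] 2·4^2 + 2·4 + 1  →[4↦5]→  2·5^2 + 2·5 + 1 = 61  −1 ⇒ G_3=60
G_3=60  [base 5] 2·5^2 + 2·5  →[5↦6]→  2·6^2 + 2·6 = 84  −1 ⇒ G_4=83
G_4=83  [base 6] 2·6^2 + 6 + 5  →[6↦7]→  2·7^2 + 7 + 5 = 110  −1 ⇒ G_5=109
G_5=109  [base 7] 2·7^2 + 7 + 4  →[7↦8]→  2·8^2 + 8 + 4 = 140  −1 ⇒ G_6=139
G_6=139  [base 8] 2·8^2 + 8 + 3  →[8↦9]→  2·9^2 + 9 + 3 = 174  −1 ⇒ G_7=173

174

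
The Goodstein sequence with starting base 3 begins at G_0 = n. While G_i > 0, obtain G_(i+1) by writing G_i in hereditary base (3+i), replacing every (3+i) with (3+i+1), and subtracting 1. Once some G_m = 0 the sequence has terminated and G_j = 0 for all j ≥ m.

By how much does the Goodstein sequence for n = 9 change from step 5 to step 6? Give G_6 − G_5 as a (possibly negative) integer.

base 3: 9 = 3^2; at 4: 4^2 = 16; next = 15
base 4: 15 = 3·4 + 3; at 5: 3·5 + 3 = 18; next = 17
base 5: 17 = 3·5 + 2; at 6: 3·6 + 2 = 20; next = 19
base 6: 19 = 3·6 + 1; at 7: 3·7 + 1 = 22; next = 21
base 7: 21 = 3·7; at 8: 3·8 = 24; next = 23
base 8: 23 = 2·8 + 7; at 9: 2·9 + 7 = 25; next = 24

1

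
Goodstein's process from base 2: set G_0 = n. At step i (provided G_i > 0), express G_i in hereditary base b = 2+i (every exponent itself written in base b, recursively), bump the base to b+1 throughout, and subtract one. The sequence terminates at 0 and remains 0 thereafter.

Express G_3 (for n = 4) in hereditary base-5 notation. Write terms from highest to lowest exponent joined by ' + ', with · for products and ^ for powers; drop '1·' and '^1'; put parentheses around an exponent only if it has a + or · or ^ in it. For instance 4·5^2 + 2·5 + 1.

[0] 4 ≡ 2^2 (base 2). Lift 3: 27. −1: 26.
[1] 26 ≡ 2·3^2 + 2·3 + 2 (base 3). Lift 4: 42. −1: 41.
[2] 41 ≡ 2·4^2 + 2·4 + 1 (base 4). Lift 5: 61. −1: 60.
[3] 60 ≡ 2·5^2 + 2·5 (base 5). Lift 6: 84. −1: 83.

2·5^2 + 2·5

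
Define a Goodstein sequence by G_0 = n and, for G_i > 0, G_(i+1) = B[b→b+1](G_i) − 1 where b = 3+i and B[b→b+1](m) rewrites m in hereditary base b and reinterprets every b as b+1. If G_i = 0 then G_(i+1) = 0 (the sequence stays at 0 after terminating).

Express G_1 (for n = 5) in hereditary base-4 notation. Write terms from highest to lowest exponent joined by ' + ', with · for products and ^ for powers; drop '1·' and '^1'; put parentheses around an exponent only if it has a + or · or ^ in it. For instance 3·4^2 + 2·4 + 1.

5 —HB3→ 3 + 2 —bump→ 4 + 2 = 6 —(−1)→ 5
5 —HB4→ 4 + 1 —bump→ 5 + 1 = 6 —(−1)→ 5

4 + 1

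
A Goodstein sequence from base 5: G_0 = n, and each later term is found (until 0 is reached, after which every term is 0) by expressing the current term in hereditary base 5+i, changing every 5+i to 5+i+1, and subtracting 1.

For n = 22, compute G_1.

25

[0] 22 ≡ 4·5 + 2 (base 5). Lift 6: 26. −1: 25.
[1] 25 ≡ 4·6 + 1 (base 6). Lift 7: 29. −1: 28.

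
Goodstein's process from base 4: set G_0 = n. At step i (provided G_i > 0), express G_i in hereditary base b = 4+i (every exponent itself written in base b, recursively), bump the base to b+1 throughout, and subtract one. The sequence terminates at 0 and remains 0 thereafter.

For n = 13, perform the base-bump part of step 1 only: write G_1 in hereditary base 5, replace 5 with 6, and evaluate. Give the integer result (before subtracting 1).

18

G_0 = 13. HB_4(13) = 3·4 + 1. Bump = 16. G_1 = 15.
G_1 = 15. HB_5(15) = 3·5. Bump = 18. G_2 = 17.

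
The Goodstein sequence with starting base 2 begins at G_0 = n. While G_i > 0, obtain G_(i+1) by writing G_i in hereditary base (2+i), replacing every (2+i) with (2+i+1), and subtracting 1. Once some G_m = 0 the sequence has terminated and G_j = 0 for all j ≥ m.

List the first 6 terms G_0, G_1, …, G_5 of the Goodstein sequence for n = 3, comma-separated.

G_0=3  [base 2] 2 + 1  →[2↦3]→  3 + 1 = 4  −1 ⇒ G_1=3
G_1=3  [base 3] 3  →[3↦4]→  4 = 4  −1 ⇒ G_2=3
G_2=3  [base 4] 3  →[4↦5]→  3 = 3  −1 ⇒ G_3=2
G_3=2  [base 5] 2  →[5↦6]→  2 = 2  −1 ⇒ G_4=1
G_4=1  [base 6] 1  →[6↦7]→  1 = 1  −1 ⇒ G_5=0

3, 3, 3, 2, 1, 0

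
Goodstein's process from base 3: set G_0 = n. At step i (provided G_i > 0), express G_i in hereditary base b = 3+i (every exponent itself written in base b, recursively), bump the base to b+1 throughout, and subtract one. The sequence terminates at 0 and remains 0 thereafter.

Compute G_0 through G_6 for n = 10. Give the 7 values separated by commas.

(0) 10|_3 = 3^2 + 1 ↦ 4^2 + 1|_4 = 17 ⇒ 16
(1) 16|_4 = 4^2 ↦ 5^2|_5 = 25 ⇒ 24
(2) 24|_5 = 4·5 + 4 ↦ 4·6 + 4|_6 = 28 ⇒ 27
(3) 27|_6 = 4·6 + 3 ↦ 4·7 + 3|_7 = 31 ⇒ 30
(4) 30|_7 = 4·7 + 2 ↦ 4·8 + 2|_8 = 34 ⇒ 33
(5) 33|_8 = 4·8 + 1 ↦ 4·9 + 1|_9 = 37 ⇒ 36

10, 16, 24, 27, 30, 33, 36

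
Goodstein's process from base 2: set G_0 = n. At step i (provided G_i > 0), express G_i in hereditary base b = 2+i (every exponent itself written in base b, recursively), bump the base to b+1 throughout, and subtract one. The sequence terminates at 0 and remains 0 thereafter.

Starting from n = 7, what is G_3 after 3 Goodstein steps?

G_0 = 7. HB_2(7) = 2^2 + 2 + 1. Bump = 31. G_1 = 30.
G_1 = 30. HB_3(30) = 3^3 + 3. Bump = 260. G_2 = 259.
G_2 = 259. HB_4(259) = 4^4 + 3. Bump = 3128. G_3 = 3127.

3127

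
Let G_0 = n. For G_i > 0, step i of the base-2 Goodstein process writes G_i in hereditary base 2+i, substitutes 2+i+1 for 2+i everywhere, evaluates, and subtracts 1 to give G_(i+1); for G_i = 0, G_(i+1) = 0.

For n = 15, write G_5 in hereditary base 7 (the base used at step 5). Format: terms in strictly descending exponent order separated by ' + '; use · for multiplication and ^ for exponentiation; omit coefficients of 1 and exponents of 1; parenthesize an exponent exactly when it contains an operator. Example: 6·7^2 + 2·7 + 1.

G_0 = 15. HB_2(15) = 2^(2 + 1) + 2^2 + 2 + 1. Bump = 112. G_1 = 111.
G_1 = 111. HB_3(111) = 3^(3 + 1) + 3^3 + 3. Bump = 1284. G_2 = 1283.
G_2 = 1283. HB_4(1283) = 4^(4 + 1) + 4^4 + 3. Bump = 18753. G_3 = 18752.
G_3 = 18752. HB_5(18752) = 5^(5 + 1) + 5^5 + 2. Bump = 326594. G_4 = 326593.
G_4 = 326593. HB_6(326593) = 6^(6 + 1) + 6^6 + 1. Bump = 6588345. G_5 = 6588344.
G_5 = 6588344. HB_7(6588344) = 7^(7 + 1) + 7^7. Bump = 150994944. G_6 = 150994943.

7^(7 + 1) + 7^7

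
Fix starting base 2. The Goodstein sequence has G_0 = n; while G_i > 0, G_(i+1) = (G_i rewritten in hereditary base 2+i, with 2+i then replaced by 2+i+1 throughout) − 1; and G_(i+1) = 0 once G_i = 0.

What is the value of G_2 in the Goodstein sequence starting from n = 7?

259

G_0=7  [base 2] 2^2 + 2 + 1  →[2↦3]→  3^3 + 3 + 1 = 31  −1 ⇒ G_1=30
G_1=30  [base 3] 3^3 + 3  →[3↦4]→  4^4 + 4 = 260  −1 ⇒ G_2=259
G_2=259  [base 4] 4^4 + 3  →[4↦5]→  5^5 + 3 = 3128  −1 ⇒ G_3=3127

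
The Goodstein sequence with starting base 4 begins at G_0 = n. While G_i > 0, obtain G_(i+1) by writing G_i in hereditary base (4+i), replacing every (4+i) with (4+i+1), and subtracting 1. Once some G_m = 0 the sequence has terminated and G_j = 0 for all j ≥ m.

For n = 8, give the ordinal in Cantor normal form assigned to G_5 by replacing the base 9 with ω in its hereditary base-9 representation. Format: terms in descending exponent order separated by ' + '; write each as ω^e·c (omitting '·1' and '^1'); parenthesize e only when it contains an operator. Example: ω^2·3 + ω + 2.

ω

(0) 8|_4 = 2·4 ↦ 2·5|_5 = 10 ⇒ 9
(1) 9|_5 = 5 + 4 ↦ 6 + 4|_6 = 10 ⇒ 9
(2) 9|_6 = 6 + 3 ↦ 7 + 3|_7 = 10 ⇒ 9
(3) 9|_7 = 7 + 2 ↦ 8 + 2|_8 = 10 ⇒ 9
(4) 9|_8 = 8 + 1 ↦ 9 + 1|_9 = 10 ⇒ 9
(5) 9|_9 = 9 ↦ 10|_10 = 10 ⇒ 9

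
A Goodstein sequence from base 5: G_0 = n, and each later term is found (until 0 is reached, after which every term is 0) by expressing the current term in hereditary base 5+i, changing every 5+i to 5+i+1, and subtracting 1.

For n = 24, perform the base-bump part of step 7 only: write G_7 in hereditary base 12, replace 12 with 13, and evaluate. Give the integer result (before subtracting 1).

46

(0) 24|_5 = 4·5 + 4 ↦ 4·6 + 4|_6 = 28 ⇒ 27
(1) 27|_6 = 4·6 + 3 ↦ 4·7 + 3|_7 = 31 ⇒ 30
(2) 30|_7 = 4·7 + 2 ↦ 4·8 + 2|_8 = 34 ⇒ 33
(3) 33|_8 = 4·8 + 1 ↦ 4·9 + 1|_9 = 37 ⇒ 36
(4) 36|_9 = 4·9 ↦ 4·10|_10 = 40 ⇒ 39
(5) 39|_10 = 3·10 + 9 ↦ 3·11 + 9|_11 = 42 ⇒ 41
(6) 41|_11 = 3·11 + 8 ↦ 3·12 + 8|_12 = 44 ⇒ 43
(7) 43|_12 = 3·12 + 7 ↦ 3·13 + 7|_13 = 46 ⇒ 45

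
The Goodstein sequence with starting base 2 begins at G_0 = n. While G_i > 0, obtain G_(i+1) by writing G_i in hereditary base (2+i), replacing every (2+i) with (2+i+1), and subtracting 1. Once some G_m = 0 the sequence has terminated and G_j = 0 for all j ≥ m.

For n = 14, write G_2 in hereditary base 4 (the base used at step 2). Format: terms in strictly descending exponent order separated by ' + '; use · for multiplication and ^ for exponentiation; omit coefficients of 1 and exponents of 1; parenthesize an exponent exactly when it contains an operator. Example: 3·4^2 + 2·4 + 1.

step 0: 14 = 2^(2 + 1) + 2^2 + 2; sub 3 for 2: 3^(3 + 1) + 3^3 + 3; = 111; G_1 = 111−1 = 110
step 1: 110 = 3^(3 + 1) + 3^3 + 2; sub 4 for 3: 4^(4 + 1) + 4^4 + 2; = 1282; G_2 = 1282−1 = 1281
step 2: 1281 = 4^(4 + 1) + 4^4 + 1; sub 5 for 4: 5^(5 + 1) + 5^5 + 1; = 18751; G_3 = 18751−1 = 18750

4^(4 + 1) + 4^4 + 1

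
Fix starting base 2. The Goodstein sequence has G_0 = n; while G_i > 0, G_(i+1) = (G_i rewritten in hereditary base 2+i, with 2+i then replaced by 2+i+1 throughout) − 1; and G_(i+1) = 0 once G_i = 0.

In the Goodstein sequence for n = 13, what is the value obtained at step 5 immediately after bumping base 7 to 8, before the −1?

G_0 = 13. HB_2(13) = 2^(2 + 1) + 2^2 + 1. Bump = 109. G_1 = 108.
G_1 = 108. HB_3(108) = 3^(3 + 1) + 3^3. Bump = 1280. G_2 = 1279.
G_2 = 1279. HB_4(1279) = 4^(4 + 1) + 3·4^3 + 3·4^2 + 3·4 + 3. Bump = 16093. G_3 = 16092.
G_3 = 16092. HB_5(16092) = 5^(5 + 1) + 3·5^3 + 3·5^2 + 3·5 + 2. Bump = 280712. G_4 = 280711.
G_4 = 280711. HB_6(280711) = 6^(6 + 1) + 3·6^3 + 3·6^2 + 3·6 + 1. Bump = 5765999. G_5 = 5765998.
G_5 = 5765998. HB_7(5765998) = 7^(7 + 1) + 3·7^3 + 3·7^2 + 3·7. Bump = 134219480. G_6 = 134219479.

134219480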